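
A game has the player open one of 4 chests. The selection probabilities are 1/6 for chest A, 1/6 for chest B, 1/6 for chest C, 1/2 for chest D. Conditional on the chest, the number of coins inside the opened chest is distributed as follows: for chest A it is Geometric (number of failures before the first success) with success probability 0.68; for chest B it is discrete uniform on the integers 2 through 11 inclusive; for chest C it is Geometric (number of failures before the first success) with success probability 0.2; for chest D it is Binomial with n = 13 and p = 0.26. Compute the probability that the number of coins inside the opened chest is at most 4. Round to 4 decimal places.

Conditional on each chest, P(X ≤ 4): A: 0.996645; B: 0.3; C: 0.67232; D: 0.768147.
By total probability, P(X ≤ 4) = 0.166667·0.996645 + 0.166667·0.3 + 0.166667·0.67232 + 0.5·0.768147 = 0.712234.

0.7122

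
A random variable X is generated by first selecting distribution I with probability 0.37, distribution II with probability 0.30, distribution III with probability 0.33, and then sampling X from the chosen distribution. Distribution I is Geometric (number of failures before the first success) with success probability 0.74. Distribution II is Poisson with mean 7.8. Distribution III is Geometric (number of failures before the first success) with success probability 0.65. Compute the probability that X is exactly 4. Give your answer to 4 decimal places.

0.0234

Conditional on each component, P(X = 4): I: 0.00338162; II: 0.0631932; III: 0.00975406.
By total probability, P(X = 4) = 0.37·0.00338162 + 0.3·0.0631932 + 0.33·0.00975406 = 0.023428.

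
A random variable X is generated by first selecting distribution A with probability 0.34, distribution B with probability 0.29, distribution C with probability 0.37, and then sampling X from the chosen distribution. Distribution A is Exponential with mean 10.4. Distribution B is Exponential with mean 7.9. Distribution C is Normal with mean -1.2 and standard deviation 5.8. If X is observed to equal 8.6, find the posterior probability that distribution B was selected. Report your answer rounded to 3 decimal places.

0.377

Likelihoods f(8.6 | ·): A: 0.042057; B: 0.0426184; C: 0.0165022.
Posterior ∝ prior × likelihood. Numerator for B: 0.29·0.0426184 = 0.0123593.
Normalizing constant: 0.34·0.042057 + 0.29·0.0426184 + 0.37·0.0165022 = 0.0327645.
P(B | observation) = 0.0123593 / 0.0327645 = 0.377217.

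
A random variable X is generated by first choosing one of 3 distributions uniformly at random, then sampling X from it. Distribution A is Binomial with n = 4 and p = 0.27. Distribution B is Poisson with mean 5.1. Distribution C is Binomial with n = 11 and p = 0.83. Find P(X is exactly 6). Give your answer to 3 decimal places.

0.057

Conditional on each component, P(X = 6): A: 0; B: 0.149; C: 0.0214464.
By total probability, P(X = 6) = 0.333333·0 + 0.333333·0.149 + 0.333333·0.0214464 = 0.0568155.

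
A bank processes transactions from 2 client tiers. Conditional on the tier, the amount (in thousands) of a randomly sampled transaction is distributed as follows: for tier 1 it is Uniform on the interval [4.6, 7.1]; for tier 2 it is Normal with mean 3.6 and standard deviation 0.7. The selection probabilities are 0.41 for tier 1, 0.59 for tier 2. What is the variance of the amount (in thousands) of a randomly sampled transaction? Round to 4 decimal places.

1.7273

Per component, 1: μ=5.85, E[X²]=34.7433; 2: μ=3.6, E[X²]=13.45.
E[X] = 0.41·5.85 + 0.59·3.6 = 4.5225.
E[X²] = 0.41·34.7433 + 0.59·13.45 = 22.1803.
Var(X) = E[X²] − (E[X])² = 22.1803 − 20.453 = 1.72726.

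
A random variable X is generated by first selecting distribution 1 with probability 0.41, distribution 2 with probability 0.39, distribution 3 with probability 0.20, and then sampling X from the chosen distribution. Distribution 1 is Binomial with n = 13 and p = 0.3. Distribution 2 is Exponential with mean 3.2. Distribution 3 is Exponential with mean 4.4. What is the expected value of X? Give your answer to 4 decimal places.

Component means — 1: 3.9; 2: 3.2; 3: 4.4.
E[X] = 0.41·3.9 + 0.39·3.2 + 0.2·4.4 = 3.727.

3.7270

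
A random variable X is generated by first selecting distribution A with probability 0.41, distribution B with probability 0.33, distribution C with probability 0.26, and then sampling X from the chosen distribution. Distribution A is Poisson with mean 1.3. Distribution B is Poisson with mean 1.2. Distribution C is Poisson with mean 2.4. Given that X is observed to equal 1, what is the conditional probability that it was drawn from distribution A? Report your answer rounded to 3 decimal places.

Likelihoods P(X=1 | ·): A: 0.354291; B: 0.361433; C: 0.217723.
Posterior ∝ prior × likelihood. Numerator for A: 0.41·0.354291 = 0.145259.
Normalizing constant: 0.41·0.354291 + 0.33·0.361433 + 0.26·0.217723 = 0.32114.
P(A | observation) = 0.145259 / 0.32114 = 0.452324.

0.452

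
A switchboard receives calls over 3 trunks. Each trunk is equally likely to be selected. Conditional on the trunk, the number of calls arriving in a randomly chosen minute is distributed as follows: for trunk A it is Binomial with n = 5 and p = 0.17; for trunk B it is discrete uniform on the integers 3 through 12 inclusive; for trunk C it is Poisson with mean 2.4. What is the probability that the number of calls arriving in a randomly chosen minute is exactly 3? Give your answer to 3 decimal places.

0.114

Conditional on each trunk, P(X = 3): A: 0.0338457; B: 0.1; C: 0.209014.
By total probability, P(X = 3) = 0.333333·0.0338457 + 0.333333·0.1 + 0.333333·0.209014 = 0.114287.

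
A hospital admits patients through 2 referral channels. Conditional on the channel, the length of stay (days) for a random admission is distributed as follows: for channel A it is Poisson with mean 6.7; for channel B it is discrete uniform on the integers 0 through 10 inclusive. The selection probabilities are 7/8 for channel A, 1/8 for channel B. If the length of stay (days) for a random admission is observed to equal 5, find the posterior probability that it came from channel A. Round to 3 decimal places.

0.914

Likelihoods P(X=5 | ·): A: 0.13849; B: 0.0909091.
Posterior ∝ prior × likelihood. Numerator for A: 0.875·0.13849 = 0.121179.
Normalizing constant: 0.875·0.13849 + 0.125·0.0909091 = 0.132543.
P(A | observation) = 0.121179 / 0.132543 = 0.914264.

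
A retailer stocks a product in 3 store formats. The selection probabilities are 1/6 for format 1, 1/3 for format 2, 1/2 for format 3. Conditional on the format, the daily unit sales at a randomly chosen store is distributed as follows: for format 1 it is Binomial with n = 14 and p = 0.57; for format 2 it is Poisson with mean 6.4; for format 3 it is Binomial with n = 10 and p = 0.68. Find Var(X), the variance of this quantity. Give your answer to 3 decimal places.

Per component, 1: μ=7.98, E[X²]=67.1118; 2: μ=6.4, E[X²]=47.36; 3: μ=6.8, E[X²]=48.416.
E[X] = 0.166667·7.98 + 0.333333·6.4 + 0.5·6.8 = 6.86333.
E[X²] = 0.166667·67.1118 + 0.333333·47.36 + 0.5·48.416 = 51.18.
Var(X) = E[X²] − (E[X])² = 51.18 − 47.1053 = 4.07462.

4.075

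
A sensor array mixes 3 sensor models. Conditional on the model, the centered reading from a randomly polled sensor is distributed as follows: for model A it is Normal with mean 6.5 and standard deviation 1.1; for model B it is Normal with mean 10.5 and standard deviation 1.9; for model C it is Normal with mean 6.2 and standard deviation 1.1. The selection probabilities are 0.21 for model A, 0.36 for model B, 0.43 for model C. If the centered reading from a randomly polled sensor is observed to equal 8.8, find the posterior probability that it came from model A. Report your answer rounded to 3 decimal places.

0.124

Likelihoods f(8.8 | ·): A: 0.0407541; B: 0.140708; C: 0.0222006.
Posterior ∝ prior × likelihood. Numerator for A: 0.21·0.0407541 = 0.00855836.
Normalizing constant: 0.21·0.0407541 + 0.36·0.140708 + 0.43·0.0222006 = 0.0687594.
P(A | observation) = 0.00855836 / 0.0687594 = 0.124468.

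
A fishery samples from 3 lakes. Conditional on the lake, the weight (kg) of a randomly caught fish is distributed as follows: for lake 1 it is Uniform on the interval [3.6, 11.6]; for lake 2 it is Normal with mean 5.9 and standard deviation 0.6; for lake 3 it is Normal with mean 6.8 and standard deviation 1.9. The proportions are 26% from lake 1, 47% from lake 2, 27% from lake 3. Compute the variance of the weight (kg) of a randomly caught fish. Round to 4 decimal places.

3.0314

Per component, 1: μ=7.6, E[X²]=63.0933; 2: μ=5.9, E[X²]=35.17; 3: μ=6.8, E[X²]=49.85.
E[X] = 0.26·7.6 + 0.47·5.9 + 0.27·6.8 = 6.585.
E[X²] = 0.26·63.0933 + 0.47·35.17 + 0.27·49.85 = 46.3937.
Var(X) = E[X²] − (E[X])² = 46.3937 − 43.3622 = 3.03144.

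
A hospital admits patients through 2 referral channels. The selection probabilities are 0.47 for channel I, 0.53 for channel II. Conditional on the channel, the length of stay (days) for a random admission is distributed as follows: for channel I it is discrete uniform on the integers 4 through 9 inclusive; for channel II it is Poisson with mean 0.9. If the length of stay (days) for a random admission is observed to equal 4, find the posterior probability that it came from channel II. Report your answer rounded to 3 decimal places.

0.070

Likelihoods P(X=4 | ·): I: 0.166667; II: 0.0111146.
Posterior ∝ prior × likelihood. Numerator for II: 0.53·0.0111146 = 0.00589074.
Normalizing constant: 0.47·0.166667 + 0.53·0.0111146 = 0.0842241.
P(II | observation) = 0.00589074 / 0.0842241 = 0.0699413.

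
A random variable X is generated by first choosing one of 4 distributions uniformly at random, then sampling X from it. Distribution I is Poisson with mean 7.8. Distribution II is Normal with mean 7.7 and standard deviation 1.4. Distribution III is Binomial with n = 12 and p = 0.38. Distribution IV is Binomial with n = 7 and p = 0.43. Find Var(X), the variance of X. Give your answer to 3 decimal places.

Per component, I: μ=7.8, E[X²]=68.64; II: μ=7.7, E[X²]=61.25; III: μ=4.56, E[X²]=23.6208; IV: μ=3.01, E[X²]=10.7758.
E[X] = 0.25·7.8 + 0.25·7.7 + 0.25·4.56 + 0.25·3.01 = 5.7675.
E[X²] = 0.25·68.64 + 0.25·61.25 + 0.25·23.6208 + 0.25·10.7758 = 41.0717.
Var(X) = E[X²] − (E[X])² = 41.0717 − 33.2641 = 7.80759.

7.808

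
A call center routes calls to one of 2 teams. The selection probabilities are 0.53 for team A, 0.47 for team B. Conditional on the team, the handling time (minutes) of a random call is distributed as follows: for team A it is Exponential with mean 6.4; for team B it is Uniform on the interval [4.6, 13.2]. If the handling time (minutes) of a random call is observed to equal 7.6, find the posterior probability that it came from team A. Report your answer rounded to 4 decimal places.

0.3161

Likelihoods f(7.6 | ·): A: 0.0476536; B: 0.116279.
Posterior ∝ prior × likelihood. Numerator for A: 0.53·0.0476536 = 0.0252564.
Normalizing constant: 0.53·0.0476536 + 0.47·0.116279 = 0.0799075.
P(A | observation) = 0.0252564 / 0.0799075 = 0.31607.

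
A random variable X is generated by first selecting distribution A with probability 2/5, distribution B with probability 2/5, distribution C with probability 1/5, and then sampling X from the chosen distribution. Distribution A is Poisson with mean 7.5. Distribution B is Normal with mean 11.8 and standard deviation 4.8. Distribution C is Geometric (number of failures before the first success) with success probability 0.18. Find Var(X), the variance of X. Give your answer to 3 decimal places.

Per component, A: μ=7.5, E[X²]=63.75; B: μ=11.8, E[X²]=162.28; C: μ=4.55556, E[X²]=46.0617.
E[X] = 0.4·7.5 + 0.4·11.8 + 0.2·4.55556 = 8.63111.
E[X²] = 0.4·63.75 + 0.4·162.28 + 0.2·46.0617 = 99.6243.
Var(X) = E[X²] − (E[X])² = 99.6243 − 74.4961 = 25.1283.

25.128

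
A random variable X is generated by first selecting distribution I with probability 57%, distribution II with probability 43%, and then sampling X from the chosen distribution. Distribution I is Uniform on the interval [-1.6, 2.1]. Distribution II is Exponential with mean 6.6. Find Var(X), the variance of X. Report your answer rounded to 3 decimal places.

Per component, I: μ=0.25, E[X²]=1.20333; II: μ=6.6, E[X²]=87.12.
E[X] = 0.57·0.25 + 0.43·6.6 = 2.9805.
E[X²] = 0.57·1.20333 + 0.43·87.12 = 38.1475.
Var(X) = E[X²] − (E[X])² = 38.1475 − 8.88338 = 29.2641.

29.264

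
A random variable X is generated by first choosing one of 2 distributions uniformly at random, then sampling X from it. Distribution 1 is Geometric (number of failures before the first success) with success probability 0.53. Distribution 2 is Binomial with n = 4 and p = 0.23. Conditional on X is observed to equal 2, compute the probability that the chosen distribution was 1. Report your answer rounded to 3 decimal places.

Likelihoods P(X=2 | ·): 1: 0.117077; 2: 0.188186.
Posterior ∝ prior × likelihood. Numerator for 1: 0.5·0.117077 = 0.0585385.
Normalizing constant: 0.5·0.117077 + 0.5·0.188186 = 0.152632.
P(1 | observation) = 0.0585385 / 0.152632 = 0.383528.

0.384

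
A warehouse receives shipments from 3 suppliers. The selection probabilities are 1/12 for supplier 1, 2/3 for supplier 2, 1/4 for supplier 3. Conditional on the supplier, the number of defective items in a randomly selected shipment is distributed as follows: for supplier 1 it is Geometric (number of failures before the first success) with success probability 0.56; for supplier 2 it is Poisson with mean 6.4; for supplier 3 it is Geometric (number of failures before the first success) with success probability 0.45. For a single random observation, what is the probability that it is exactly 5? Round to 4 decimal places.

0.1055

Conditional on each supplier, P(X = 5): 1: 0.00923531; 2: 0.148674; 3: 0.0226478.
By total probability, P(X = 5) = 0.0833333·0.00923531 + 0.666667·0.148674 + 0.25·0.0226478 = 0.105547.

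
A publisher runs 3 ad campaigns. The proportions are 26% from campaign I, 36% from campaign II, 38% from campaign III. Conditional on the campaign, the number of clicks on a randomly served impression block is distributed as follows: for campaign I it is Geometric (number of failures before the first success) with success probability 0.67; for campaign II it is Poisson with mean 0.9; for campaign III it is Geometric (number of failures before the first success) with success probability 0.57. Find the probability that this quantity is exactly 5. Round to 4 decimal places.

Conditional on each campaign, P(X = 5): I: 0.00262207; II: 0.00200063; III: 0.00837948.
By total probability, P(X = 5) = 0.26·0.00262207 + 0.36·0.00200063 + 0.38·0.00837948 = 0.00458617.

0.0046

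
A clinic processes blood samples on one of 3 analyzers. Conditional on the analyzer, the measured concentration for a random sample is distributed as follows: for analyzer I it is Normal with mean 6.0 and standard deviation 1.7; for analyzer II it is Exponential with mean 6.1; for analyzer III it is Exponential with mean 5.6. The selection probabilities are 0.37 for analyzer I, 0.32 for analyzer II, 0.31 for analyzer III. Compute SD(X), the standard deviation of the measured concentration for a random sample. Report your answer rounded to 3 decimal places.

Per component, I: μ=6, E[X²]=38.89; II: μ=6.1, E[X²]=74.42; III: μ=5.6, E[X²]=62.72.
E[X] = 0.37·6 + 0.32·6.1 + 0.31·5.6 = 5.908.
E[X²] = 0.37·38.89 + 0.32·74.42 + 0.31·62.72 = 57.6469.
Var(X) = E[X²] − (E[X])² = 57.6469 − 34.9045 = 22.7424.
SD(X) = √22.7424 = 4.7689.

4.769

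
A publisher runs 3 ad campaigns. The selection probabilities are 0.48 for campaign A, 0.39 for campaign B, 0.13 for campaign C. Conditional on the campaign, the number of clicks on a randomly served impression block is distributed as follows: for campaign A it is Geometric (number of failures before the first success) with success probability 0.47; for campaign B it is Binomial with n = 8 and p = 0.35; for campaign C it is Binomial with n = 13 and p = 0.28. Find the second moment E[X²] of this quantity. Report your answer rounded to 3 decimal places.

For each component E[X²] = Var + (mean)², giving A: 3.67089; B: 9.66; C: 15.8704.
Overall E[X²] = 0.48·3.67089 + 0.39·9.66 + 0.13·15.8704 = 7.59258.

7.593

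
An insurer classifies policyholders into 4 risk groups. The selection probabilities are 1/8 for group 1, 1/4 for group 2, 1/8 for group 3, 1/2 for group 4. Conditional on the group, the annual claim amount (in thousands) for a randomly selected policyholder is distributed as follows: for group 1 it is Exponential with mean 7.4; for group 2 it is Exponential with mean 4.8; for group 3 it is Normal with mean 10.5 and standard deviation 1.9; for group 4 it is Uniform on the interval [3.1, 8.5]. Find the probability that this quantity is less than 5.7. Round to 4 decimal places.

Conditional on each group, P(X < 5.7): 1: 0.537112; 2: 0.695017; 3: 0.00576329; 4: 0.481481.
By total probability, P(X < 5.7) = 0.125·0.537112 + 0.25·0.695017 + 0.125·0.00576329 + 0.5·0.481481 = 0.482354.

0.4824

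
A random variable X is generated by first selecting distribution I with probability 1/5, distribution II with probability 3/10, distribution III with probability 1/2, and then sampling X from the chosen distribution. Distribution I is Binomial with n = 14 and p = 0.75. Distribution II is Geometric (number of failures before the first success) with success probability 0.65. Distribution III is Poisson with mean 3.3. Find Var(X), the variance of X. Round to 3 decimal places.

14.705

Per component, I: μ=10.5, E[X²]=112.875; II: μ=0.538462, E[X²]=1.11834; III: μ=3.3, E[X²]=14.19.
E[X] = 0.2·10.5 + 0.3·0.538462 + 0.5·3.3 = 3.91154.
E[X²] = 0.2·112.875 + 0.3·1.11834 + 0.5·14.19 = 30.0055.
Var(X) = E[X²] − (E[X])² = 30.0055 − 15.3001 = 14.7054.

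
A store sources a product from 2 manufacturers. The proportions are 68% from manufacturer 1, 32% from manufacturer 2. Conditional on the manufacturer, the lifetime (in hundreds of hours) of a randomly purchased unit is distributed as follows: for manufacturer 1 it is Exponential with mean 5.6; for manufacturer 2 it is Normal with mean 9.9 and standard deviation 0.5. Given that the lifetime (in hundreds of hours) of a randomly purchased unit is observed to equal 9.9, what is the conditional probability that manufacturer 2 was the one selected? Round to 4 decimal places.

Likelihoods f(9.9 | ·): 1: 0.0304819; 2: 0.797885.
Posterior ∝ prior × likelihood. Numerator for 2: 0.32·0.797885 = 0.255323.
Normalizing constant: 0.68·0.0304819 + 0.32·0.797885 = 0.276051.
P(2 | observation) = 0.255323 / 0.276051 = 0.924914.

0.9249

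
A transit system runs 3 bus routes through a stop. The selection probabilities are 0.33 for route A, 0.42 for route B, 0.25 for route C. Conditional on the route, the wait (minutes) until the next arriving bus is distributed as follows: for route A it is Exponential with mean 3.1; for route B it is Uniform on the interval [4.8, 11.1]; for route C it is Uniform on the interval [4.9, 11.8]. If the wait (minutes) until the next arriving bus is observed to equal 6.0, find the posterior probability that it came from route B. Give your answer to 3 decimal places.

0.564

Likelihoods f(6.0 | ·): A: 0.0465659; B: 0.15873; C: 0.144928.
Posterior ∝ prior × likelihood. Numerator for B: 0.42·0.15873 = 0.0666667.
Normalizing constant: 0.33·0.0465659 + 0.42·0.15873 + 0.25·0.144928 = 0.118265.
P(B | observation) = 0.0666667 / 0.118265 = 0.563704.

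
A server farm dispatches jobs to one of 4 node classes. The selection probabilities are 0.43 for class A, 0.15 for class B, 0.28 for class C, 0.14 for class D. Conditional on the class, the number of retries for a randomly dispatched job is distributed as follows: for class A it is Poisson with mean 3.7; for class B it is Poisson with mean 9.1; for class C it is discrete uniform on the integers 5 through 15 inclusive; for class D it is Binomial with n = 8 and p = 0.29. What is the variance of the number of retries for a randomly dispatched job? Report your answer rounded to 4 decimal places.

Per component, A: μ=3.7, E[X²]=17.39; B: μ=9.1, E[X²]=91.91; C: μ=10, E[X²]=110; D: μ=2.32, E[X²]=7.0296.
E[X] = 0.43·3.7 + 0.15·9.1 + 0.28·10 + 0.14·2.32 = 6.0808.
E[X²] = 0.43·17.39 + 0.15·91.91 + 0.28·110 + 0.14·7.0296 = 53.0483.
Var(X) = E[X²] − (E[X])² = 53.0483 − 36.9761 = 16.0722.

16.0722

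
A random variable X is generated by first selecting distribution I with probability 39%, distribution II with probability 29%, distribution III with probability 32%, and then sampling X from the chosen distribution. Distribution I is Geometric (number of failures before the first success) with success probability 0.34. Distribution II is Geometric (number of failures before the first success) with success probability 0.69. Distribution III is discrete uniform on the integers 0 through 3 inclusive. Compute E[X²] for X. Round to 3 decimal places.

For each component E[X²] = Var + (mean)², giving I: 9.47751; II: 0.852972; III: 3.5.
Overall E[X²] = 0.39·9.47751 + 0.29·0.852972 + 0.32·3.5 = 5.06359.

5.064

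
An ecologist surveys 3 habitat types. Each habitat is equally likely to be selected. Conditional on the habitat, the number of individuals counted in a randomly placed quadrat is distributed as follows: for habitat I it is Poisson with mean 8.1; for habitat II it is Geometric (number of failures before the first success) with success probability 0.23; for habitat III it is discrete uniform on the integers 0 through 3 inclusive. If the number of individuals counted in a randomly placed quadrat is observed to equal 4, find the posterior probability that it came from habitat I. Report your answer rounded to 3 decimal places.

Likelihoods P(X=4 | ·): I: 0.0544432; II: 0.080852; III: 0.
Posterior ∝ prior × likelihood. Numerator for I: 0.333333·0.0544432 = 0.0181477.
Normalizing constant: 0.333333·0.0544432 + 0.333333·0.080852 + 0.333333·0 = 0.0450984.
P(I | observation) = 0.0181477 / 0.0450984 = 0.402403.

0.402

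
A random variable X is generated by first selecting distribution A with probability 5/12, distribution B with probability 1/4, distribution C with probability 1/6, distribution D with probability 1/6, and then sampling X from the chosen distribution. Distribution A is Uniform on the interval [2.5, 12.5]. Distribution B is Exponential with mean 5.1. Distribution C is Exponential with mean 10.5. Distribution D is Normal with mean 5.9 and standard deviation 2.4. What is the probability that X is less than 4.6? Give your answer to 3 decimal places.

Conditional on each component, P(X < 4.6): A: 0.21; B: 0.594227; C: 0.354736; D: 0.294024.
By total probability, P(X < 4.6) = 0.416667·0.21 + 0.25·0.594227 + 0.166667·0.354736 + 0.166667·0.294024 = 0.344183.

0.344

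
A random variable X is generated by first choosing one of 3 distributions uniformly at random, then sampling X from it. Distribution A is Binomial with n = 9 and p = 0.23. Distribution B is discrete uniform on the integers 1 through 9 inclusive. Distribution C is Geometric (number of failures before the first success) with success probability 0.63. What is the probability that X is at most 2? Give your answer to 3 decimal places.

0.609

Conditional on each component, P(X ≤ 2): A: 0.656577; B: 0.222222; C: 0.949347.
By total probability, P(X ≤ 2) = 0.333333·0.656577 + 0.333333·0.222222 + 0.333333·0.949347 = 0.609382.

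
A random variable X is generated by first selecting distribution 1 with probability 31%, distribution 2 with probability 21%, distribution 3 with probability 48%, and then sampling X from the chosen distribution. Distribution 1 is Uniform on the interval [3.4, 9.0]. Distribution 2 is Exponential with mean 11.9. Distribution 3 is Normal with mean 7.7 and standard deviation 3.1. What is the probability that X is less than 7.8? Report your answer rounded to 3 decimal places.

0.591

Conditional on each component, P(X < 7.8): 1: 0.785714; 2: 0.480798; 3: 0.512867.
By total probability, P(X < 7.8) = 0.31·0.785714 + 0.21·0.480798 + 0.48·0.512867 = 0.590715.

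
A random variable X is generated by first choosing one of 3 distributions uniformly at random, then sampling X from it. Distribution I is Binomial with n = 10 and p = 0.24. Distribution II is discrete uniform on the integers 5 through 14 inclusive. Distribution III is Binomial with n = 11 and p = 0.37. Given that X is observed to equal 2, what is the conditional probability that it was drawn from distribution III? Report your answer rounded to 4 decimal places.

Likelihoods P(X=2 | ·): I: 0.288499; II: 0; III: 0.117715.
Posterior ∝ prior × likelihood. Numerator for III: 0.333333·0.117715 = 0.0392383.
Normalizing constant: 0.333333·0.288499 + 0.333333·0 + 0.333333·0.117715 = 0.135404.
P(III | observation) = 0.0392383 / 0.135404 = 0.289786.

0.2898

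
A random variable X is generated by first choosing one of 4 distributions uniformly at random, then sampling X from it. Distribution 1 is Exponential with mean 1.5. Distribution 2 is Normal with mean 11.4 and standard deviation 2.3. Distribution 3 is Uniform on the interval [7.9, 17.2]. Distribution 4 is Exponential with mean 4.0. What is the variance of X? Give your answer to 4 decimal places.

29.9086

Per component, 1: μ=1.5, E[X²]=4.5; 2: μ=11.4, E[X²]=135.25; 3: μ=12.55, E[X²]=164.71; 4: μ=4, E[X²]=32.
E[X] = 0.25·1.5 + 0.25·11.4 + 0.25·12.55 + 0.25·4 = 7.3625.
E[X²] = 0.25·4.5 + 0.25·135.25 + 0.25·164.71 + 0.25·32 = 84.115.
Var(X) = E[X²] − (E[X])² = 84.115 − 54.2064 = 29.9086.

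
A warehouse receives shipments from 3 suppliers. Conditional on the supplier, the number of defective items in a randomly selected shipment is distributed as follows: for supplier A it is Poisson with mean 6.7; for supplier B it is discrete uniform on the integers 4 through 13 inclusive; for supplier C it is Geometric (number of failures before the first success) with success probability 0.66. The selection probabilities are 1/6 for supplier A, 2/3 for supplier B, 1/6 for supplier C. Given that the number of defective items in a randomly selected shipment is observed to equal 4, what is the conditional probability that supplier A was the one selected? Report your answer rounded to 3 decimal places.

Likelihoods P(X=4 | ·): A: 0.103351; B: 0.1; C: 0.00881982.
Posterior ∝ prior × likelihood. Numerator for A: 0.166667·0.103351 = 0.0172252.
Normalizing constant: 0.166667·0.103351 + 0.666667·0.1 + 0.166667·0.00881982 = 0.0853618.
P(A | observation) = 0.0172252 / 0.0853618 = 0.20179.

0.202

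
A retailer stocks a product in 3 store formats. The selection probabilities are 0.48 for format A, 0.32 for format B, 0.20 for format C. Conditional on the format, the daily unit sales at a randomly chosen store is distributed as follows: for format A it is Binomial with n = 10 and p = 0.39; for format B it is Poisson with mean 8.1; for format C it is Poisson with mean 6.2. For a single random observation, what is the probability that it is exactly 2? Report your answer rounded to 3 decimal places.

Conditional on each format, P(X = 2): A: 0.131214; B: 0.0099576; C: 0.0390057.
By total probability, P(X = 2) = 0.48·0.131214 + 0.32·0.0099576 + 0.2·0.0390057 = 0.0739703.

0.074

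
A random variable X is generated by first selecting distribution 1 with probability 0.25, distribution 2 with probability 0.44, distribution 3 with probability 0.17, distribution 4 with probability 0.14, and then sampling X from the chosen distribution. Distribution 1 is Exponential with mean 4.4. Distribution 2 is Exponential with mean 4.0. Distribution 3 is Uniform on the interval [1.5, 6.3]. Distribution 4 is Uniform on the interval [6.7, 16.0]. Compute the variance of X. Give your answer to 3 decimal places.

Per component, 1: μ=4.4, E[X²]=38.72; 2: μ=4, E[X²]=32; 3: μ=3.9, E[X²]=17.13; 4: μ=11.35, E[X²]=136.03.
E[X] = 0.25·4.4 + 0.44·4 + 0.17·3.9 + 0.14·11.35 = 5.112.
E[X²] = 0.25·38.72 + 0.44·32 + 0.17·17.13 + 0.14·136.03 = 45.7163.
Var(X) = E[X²] − (E[X])² = 45.7163 − 26.1325 = 19.5838.

19.584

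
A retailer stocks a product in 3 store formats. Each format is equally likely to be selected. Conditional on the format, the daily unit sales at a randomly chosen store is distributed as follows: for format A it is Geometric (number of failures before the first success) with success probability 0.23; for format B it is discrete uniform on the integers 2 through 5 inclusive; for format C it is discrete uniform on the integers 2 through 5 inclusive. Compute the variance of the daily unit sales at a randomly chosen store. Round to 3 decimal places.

5.690

Per component, A: μ=3.34783, E[X²]=25.7637; B: μ=3.5, E[X²]=13.5; C: μ=3.5, E[X²]=13.5.
E[X] = 0.333333·3.34783 + 0.333333·3.5 + 0.333333·3.5 = 3.44928.
E[X²] = 0.333333·25.7637 + 0.333333·13.5 + 0.333333·13.5 = 17.5879.
Var(X) = E[X²] − (E[X])² = 17.5879 − 11.8975 = 5.6904.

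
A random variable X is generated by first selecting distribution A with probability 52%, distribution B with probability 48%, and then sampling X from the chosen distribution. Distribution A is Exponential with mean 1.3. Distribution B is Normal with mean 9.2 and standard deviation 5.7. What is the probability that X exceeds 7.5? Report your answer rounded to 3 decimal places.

Conditional on each component, P(X > 7.5): A: 0.00312216; B: 0.617242.
By total probability, P(X > 7.5) = 0.52·0.00312216 + 0.48·0.617242 = 0.2979.

0.298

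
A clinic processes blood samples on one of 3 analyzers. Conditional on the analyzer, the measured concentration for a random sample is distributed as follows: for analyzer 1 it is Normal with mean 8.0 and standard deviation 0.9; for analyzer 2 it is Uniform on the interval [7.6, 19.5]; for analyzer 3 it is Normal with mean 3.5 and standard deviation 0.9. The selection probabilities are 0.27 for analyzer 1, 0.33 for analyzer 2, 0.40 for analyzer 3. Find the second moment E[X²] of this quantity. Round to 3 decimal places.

87.206

For each component E[X²] = Var + (mean)², giving 1: 64.81; 2: 195.403; 3: 13.06.
Overall E[X²] = 0.27·64.81 + 0.33·195.403 + 0.4·13.06 = 87.2058.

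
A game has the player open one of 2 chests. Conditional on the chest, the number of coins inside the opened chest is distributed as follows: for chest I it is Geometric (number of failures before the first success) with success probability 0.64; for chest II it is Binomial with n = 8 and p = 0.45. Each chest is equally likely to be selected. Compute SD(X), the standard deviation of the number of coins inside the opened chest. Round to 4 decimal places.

1.9329

Per component, I: μ=0.5625, E[X²]=1.19531; II: μ=3.6, E[X²]=14.94.
E[X] = 0.5·0.5625 + 0.5·3.6 = 2.08125.
E[X²] = 0.5·1.19531 + 0.5·14.94 = 8.06766.
Var(X) = E[X²] − (E[X])² = 8.06766 − 4.3316 = 3.73605.
SD(X) = √3.73605 = 1.93289.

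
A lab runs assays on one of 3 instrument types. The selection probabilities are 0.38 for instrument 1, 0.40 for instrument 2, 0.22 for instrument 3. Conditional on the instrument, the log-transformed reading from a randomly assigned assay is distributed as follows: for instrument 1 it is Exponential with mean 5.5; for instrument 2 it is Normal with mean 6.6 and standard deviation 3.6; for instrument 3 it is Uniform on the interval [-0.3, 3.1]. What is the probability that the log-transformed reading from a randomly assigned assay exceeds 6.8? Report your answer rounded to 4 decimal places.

0.3015

Conditional on each instrument, P(X > 6.8): 1: 0.290438; 2: 0.477848; 3: 0.
By total probability, P(X > 6.8) = 0.38·0.290438 + 0.4·0.477848 + 0.22·0 = 0.301506.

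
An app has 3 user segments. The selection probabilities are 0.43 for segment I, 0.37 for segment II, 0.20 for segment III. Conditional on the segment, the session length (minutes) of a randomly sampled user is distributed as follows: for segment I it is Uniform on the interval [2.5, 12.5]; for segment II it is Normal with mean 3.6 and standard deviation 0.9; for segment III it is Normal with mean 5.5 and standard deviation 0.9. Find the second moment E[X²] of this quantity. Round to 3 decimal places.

39.078

For each component E[X²] = Var + (mean)², giving I: 64.5833; II: 13.77; III: 31.06.
Overall E[X²] = 0.43·64.5833 + 0.37·13.77 + 0.2·31.06 = 39.0777.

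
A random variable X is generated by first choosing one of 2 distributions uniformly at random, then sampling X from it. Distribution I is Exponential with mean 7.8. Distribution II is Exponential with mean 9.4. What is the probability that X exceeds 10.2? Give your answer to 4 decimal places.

Conditional on each component, P(X > 10.2): I: 0.270443; II: 0.337866.
By total probability, P(X > 10.2) = 0.5·0.270443 + 0.5·0.337866 = 0.304155.

0.3042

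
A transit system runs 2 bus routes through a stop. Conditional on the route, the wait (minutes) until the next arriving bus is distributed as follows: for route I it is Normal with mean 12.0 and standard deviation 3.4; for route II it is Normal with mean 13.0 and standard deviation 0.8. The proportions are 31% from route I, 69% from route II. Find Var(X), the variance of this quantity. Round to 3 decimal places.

4.239

Per component, I: μ=12, E[X²]=155.56; II: μ=13, E[X²]=169.64.
E[X] = 0.31·12 + 0.69·13 = 12.69.
E[X²] = 0.31·155.56 + 0.69·169.64 = 165.275.
Var(X) = E[X²] − (E[X])² = 165.275 − 161.036 = 4.2391.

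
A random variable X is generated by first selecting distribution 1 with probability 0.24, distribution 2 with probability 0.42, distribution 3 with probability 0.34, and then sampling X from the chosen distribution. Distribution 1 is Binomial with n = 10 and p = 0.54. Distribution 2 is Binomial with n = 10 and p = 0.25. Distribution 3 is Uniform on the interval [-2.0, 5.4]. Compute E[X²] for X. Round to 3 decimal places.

For each component E[X²] = Var + (mean)², giving 1: 31.644; 2: 8.125; 3: 7.45333.
Overall E[X²] = 0.24·31.644 + 0.42·8.125 + 0.34·7.45333 = 13.5412.

13.541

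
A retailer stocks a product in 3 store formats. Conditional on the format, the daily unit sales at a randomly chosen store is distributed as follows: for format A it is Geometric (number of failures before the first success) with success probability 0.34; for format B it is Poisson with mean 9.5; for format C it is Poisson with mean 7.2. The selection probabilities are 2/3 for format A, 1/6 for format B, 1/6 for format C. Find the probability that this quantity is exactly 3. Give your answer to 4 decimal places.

0.0747

Conditional on each format, P(X = 3): A: 0.0977486; B: 0.010696; C: 0.0464436.
By total probability, P(X = 3) = 0.666667·0.0977486 + 0.166667·0.010696 + 0.166667·0.0464436 = 0.074689.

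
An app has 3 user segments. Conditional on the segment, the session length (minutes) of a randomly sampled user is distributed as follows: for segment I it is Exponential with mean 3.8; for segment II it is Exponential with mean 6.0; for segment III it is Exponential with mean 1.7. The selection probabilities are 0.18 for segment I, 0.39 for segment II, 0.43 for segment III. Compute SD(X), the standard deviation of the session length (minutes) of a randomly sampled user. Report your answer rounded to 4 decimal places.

Per component, I: μ=3.8, E[X²]=28.88; II: μ=6, E[X²]=72; III: μ=1.7, E[X²]=5.78.
E[X] = 0.18·3.8 + 0.39·6 + 0.43·1.7 = 3.755.
E[X²] = 0.18·28.88 + 0.39·72 + 0.43·5.78 = 35.7638.
Var(X) = E[X²] − (E[X])² = 35.7638 − 14.1 = 21.6638.
SD(X) = √21.6638 = 4.65444.

4.6544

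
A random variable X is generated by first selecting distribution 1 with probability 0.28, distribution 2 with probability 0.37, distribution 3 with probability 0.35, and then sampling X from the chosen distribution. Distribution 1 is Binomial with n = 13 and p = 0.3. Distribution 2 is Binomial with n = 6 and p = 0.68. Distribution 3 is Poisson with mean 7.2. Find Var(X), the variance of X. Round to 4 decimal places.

Per component, 1: μ=3.9, E[X²]=17.94; 2: μ=4.08, E[X²]=17.952; 3: μ=7.2, E[X²]=59.04.
E[X] = 0.28·3.9 + 0.37·4.08 + 0.35·7.2 = 5.1216.
E[X²] = 0.28·17.94 + 0.37·17.952 + 0.35·59.04 = 32.3294.
Var(X) = E[X²] − (E[X])² = 32.3294 − 26.2308 = 6.09865.

6.0987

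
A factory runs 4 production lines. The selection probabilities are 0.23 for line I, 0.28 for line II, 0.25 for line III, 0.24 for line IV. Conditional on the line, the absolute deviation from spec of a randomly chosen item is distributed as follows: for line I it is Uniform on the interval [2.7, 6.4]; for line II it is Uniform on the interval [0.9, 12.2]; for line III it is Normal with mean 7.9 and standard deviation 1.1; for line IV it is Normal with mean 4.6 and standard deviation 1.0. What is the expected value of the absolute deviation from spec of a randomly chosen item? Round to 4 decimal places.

5.9595

Component means — I: 4.55; II: 6.55; III: 7.9; IV: 4.6.
E[X] = 0.23·4.55 + 0.28·6.55 + 0.25·7.9 + 0.24·4.6 = 5.9595.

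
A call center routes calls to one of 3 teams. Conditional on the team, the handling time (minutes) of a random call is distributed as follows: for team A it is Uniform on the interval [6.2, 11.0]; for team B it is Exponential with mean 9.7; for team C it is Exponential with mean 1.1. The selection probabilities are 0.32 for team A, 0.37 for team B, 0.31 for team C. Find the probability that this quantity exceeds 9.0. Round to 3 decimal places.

0.280

Conditional on each team, P(X > 9.0): A: 0.416667; B: 0.395409; C: 0.000279693.
By total probability, P(X > 9.0) = 0.32·0.416667 + 0.37·0.395409 + 0.31·0.000279693 = 0.279721.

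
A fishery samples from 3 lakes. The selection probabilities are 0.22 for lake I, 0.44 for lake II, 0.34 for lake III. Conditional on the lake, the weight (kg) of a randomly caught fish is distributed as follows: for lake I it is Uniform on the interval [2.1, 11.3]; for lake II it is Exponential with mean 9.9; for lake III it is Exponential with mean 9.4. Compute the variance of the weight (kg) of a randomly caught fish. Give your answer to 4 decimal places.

Per component, I: μ=6.7, E[X²]=51.9433; II: μ=9.9, E[X²]=196.02; III: μ=9.4, E[X²]=176.72.
E[X] = 0.22·6.7 + 0.44·9.9 + 0.34·9.4 = 9.026.
E[X²] = 0.22·51.9433 + 0.44·196.02 + 0.34·176.72 = 157.761.
Var(X) = E[X²] − (E[X])² = 157.761 − 81.4687 = 76.2925.

76.2925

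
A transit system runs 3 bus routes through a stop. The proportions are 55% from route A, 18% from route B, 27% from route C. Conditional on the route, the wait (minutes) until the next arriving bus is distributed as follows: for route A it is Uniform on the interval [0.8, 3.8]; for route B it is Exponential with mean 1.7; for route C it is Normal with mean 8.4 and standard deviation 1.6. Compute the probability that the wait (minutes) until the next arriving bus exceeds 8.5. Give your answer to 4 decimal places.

Conditional on each route, P(X > 8.5): A: 0; B: 0.00673795; C: 0.475082.
By total probability, P(X > 8.5) = 0.55·0 + 0.18·0.00673795 + 0.27·0.475082 = 0.129485.

0.1295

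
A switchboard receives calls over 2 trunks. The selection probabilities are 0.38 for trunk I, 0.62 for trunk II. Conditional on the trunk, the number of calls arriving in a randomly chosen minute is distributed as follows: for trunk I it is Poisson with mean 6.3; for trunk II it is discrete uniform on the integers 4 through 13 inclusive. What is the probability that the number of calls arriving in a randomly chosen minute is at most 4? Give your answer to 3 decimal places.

Conditional on each trunk, P(X ≤ 4): I: 0.246904; II: 0.1.
By total probability, P(X ≤ 4) = 0.38·0.246904 + 0.62·0.1 = 0.155823.

0.156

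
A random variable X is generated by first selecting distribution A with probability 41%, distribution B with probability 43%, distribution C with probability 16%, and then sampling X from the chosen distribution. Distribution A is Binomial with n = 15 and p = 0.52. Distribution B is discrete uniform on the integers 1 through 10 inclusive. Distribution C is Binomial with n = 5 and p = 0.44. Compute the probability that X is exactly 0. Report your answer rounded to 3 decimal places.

0.009

Conditional on each component, P(X = 0): A: 1.65432e-05; B: 0; C: 0.0550732.
By total probability, P(X = 0) = 0.41·1.65432e-05 + 0.43·0 + 0.16·0.0550732 = 0.00881849.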